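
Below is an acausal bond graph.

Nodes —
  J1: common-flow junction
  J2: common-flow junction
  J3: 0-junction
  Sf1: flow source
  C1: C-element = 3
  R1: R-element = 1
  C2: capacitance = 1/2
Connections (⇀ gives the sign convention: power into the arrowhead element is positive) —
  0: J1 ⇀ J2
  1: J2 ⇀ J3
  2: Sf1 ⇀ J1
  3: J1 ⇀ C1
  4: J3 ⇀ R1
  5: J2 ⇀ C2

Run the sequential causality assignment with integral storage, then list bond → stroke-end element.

β2 stroke at Sf1  (source Sf1 imposes f)
β0 stroke at J1  (J1: bond 2 brought flow, rest push out)
β3 stroke at J1  (common-f at J1 fixed by 2)
β1 stroke at J2  (J2: bond 0 brought flow, rest push out)
β5 stroke at J2  (J2: bond 0 brought flow, rest push out)
β4 stroke at J3  (only one effort-in slot at J3)

β0 |J1
β1 |J2
β2 |Sf1
β3 |J1
β4 |J3
β5 |J2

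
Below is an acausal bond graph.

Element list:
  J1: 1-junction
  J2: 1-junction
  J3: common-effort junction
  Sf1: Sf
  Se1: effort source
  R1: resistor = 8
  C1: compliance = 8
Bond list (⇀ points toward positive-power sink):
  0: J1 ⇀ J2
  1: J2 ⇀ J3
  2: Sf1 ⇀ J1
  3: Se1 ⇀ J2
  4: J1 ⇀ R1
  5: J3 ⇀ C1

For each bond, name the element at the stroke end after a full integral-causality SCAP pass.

β0 →J1
β1 →J2
β2 →Sf1
β3 →J2
β4 →J1
β5 →J3

b2 stroke at Sf1  (Sf1 fixes flow; stroke at Sf1)
b3 stroke at J2  (source Se1 imposes e)
b0 stroke at J1  (common-f at J1 fixed by 2)
b4 stroke at J1  (J1: bond 2 brought flow, rest push out)
b1 stroke at J2  (common-f at J2 fixed by 0)
b5 stroke at J3  (J3: last free bond brings effort in)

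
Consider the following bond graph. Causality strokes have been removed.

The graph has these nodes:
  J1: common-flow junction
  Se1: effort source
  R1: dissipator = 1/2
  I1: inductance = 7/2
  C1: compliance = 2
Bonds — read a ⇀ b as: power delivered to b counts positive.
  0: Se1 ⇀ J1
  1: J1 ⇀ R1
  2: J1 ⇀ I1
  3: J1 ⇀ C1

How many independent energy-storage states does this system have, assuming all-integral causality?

2  (C1, I1 all integral)

β0 stroke at J1  (Se1: effort source, stroke at far end)
β2 stroke at I1  (I1: I, integral causality)
β1 stroke at J1  (common-f at J1 fixed by 2)
β3 stroke at J1  (1-jn J1 has f-setter on 2)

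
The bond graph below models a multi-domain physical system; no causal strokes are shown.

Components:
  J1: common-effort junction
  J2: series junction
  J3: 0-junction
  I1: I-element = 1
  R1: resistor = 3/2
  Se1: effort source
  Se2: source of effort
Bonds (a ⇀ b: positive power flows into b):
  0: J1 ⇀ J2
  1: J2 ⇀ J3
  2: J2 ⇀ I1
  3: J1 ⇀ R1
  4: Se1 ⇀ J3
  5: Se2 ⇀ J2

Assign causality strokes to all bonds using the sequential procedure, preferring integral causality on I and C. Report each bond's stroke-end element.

#4 stroke at J3  (Se1 fixes effort; stroke away)
#5 stroke at J2  (Se2: effort source, stroke at far end)
#1 stroke at J2  (J3 effort already set via bond 4)
#2 stroke at I1  (I1 integral (f out))
#0 stroke at J2  (1-jn J2 has f-setter on 2)
#3 stroke at J1  (J1 needs exactly one e-in)

#0 →J2
#1 →J2
#2 →I1
#3 →J1
#4 →J3
#5 →J2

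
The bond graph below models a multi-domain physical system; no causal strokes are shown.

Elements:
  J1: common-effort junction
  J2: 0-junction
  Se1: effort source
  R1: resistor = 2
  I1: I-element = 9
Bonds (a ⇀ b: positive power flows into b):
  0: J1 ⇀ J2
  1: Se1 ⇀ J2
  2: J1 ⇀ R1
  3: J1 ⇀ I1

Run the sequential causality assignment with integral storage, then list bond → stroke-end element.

b1 stroke at J2  (source Se1 imposes e)
b0 stroke at J1  (common-e at J2 fixed by 1)
b2 stroke at R1  (J1: bond 0 brought effort, rest push out)
b3 stroke at I1  (J1: bond 0 brought effort, rest push out)

bond 0 stroke at J1
bond 1 stroke at J2
bond 2 stroke at R1
bond 3 stroke at I1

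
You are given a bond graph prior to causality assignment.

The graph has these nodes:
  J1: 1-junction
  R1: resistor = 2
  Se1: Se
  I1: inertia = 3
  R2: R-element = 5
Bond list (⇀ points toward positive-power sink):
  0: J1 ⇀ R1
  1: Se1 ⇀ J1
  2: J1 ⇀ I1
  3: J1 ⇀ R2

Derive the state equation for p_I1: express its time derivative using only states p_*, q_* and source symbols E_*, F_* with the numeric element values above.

dp_I1/dt = E_Se1 - 7*p_I1/3

β1 →J1  (Se1 fixes effort; stroke away)
β2 →I1  (I1 outputs flow p/I1)
β0 →J1  (common-f at J1 fixed by 2)
β3 →J1  (common-f at J1 fixed by 2)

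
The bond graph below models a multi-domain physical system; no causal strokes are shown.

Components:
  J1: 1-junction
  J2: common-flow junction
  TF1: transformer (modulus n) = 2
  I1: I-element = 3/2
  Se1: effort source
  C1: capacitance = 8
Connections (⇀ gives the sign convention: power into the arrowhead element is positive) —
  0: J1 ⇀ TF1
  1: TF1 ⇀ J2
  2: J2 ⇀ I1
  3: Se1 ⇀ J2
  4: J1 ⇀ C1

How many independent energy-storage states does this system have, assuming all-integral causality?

2  (C1, I1 all integral)

b3 stroke at J2  (Se1 fixes effort; stroke away)
b2 stroke at I1  (I1 outputs flow p/I1)
b1 stroke at J2  (common-f at J2 fixed by 2)
b0 stroke at TF1  (through TF1, causality passes straight; one stroke at TF1)
b4 stroke at J1  (1-jn J1 has f-setter on 0)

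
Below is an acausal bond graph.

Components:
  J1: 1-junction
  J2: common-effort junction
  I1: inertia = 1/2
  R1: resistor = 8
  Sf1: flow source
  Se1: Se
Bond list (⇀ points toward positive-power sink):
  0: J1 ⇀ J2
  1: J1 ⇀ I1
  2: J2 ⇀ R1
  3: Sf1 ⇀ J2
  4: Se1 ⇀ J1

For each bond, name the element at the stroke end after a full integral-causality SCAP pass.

β0 |J1
β1 |I1
β2 |J2
β3 |Sf1
β4 |J1

b3 stroke→Sf1  (Sf1 (Sf) sets flow on bond)
b4 stroke→J1  (source Se1 imposes e)
b1 stroke→I1  (prefer integral on I1)
b0 stroke→J1  (J1 flow already set via bond 1)
b2 stroke→J2  (J2 needs exactly one e-in)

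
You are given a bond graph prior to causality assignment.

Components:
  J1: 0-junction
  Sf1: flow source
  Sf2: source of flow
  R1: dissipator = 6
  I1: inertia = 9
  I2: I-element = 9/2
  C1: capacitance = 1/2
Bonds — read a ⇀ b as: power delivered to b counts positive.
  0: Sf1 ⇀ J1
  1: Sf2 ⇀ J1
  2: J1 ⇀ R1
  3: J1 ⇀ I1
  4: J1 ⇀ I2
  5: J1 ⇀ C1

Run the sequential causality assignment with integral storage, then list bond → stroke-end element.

β0 →Sf1
β1 →Sf2
β2 →R1
β3 →I1
β4 →I2
β5 →J1

bond 0 stroke→Sf1  (source Sf1 imposes f)
bond 1 stroke→Sf2  (source Sf2 imposes f)
bond 3 stroke→I1  (I1 outputs flow p/I1)
bond 4 stroke→I2  (I2 integral (f out))
bond 5 stroke→J1  (prefer integral on C1)
bond 2 stroke→R1  (J1: bond 5 brought effort, rest push out)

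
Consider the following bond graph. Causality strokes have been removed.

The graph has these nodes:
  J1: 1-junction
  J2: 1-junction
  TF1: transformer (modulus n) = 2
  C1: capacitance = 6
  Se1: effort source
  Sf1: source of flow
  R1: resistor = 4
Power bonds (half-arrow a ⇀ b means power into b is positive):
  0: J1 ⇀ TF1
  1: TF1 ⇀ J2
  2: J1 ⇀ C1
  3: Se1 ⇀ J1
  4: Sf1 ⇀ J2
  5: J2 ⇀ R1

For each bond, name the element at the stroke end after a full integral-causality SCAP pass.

β0 |TF1
β1 |J2
β2 |J1
β3 |J1
β4 |Sf1
β5 |J2

β3 →J1  (Se1: effort source, stroke at far end)
β4 →Sf1  (Sf1 fixes flow; stroke at Sf1)
β1 →J2  (common-f at J2 fixed by 4)
β5 →J2  (1-jn J2 has f-setter on 4)
β0 →TF1  (TF1: transformer flips bond 1)
β2 →J1  (J1: bond 0 brought flow, rest push out)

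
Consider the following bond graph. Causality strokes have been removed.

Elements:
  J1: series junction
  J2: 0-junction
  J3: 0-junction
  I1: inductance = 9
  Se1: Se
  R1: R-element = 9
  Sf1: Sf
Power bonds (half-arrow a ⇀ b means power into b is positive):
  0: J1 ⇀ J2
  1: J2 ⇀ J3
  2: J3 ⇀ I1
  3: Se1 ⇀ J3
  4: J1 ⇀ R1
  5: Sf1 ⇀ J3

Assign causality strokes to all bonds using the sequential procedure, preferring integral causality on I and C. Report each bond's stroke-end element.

b0 stroke at J1
b1 stroke at J2
b2 stroke at I1
b3 stroke at J3
b4 stroke at R1
b5 stroke at Sf1

#3 →J3  (Se1 (Se) sets effort on bond)
#5 →Sf1  (source Sf1 imposes f)
#1 →J2  (0-jn J3 has e-setter on 3)
#2 →I1  (J3: bond 3 brought effort, rest push out)
#0 →J1  (common-e at J2 fixed by 1)
#4 →R1  (J1: last free bond brings flow in)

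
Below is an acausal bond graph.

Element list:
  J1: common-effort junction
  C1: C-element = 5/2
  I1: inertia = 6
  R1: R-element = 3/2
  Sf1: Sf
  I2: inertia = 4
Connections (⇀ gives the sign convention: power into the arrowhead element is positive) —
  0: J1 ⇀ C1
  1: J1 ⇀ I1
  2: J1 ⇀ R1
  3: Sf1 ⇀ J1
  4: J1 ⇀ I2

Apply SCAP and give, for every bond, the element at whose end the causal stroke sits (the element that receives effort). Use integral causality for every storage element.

β3 →Sf1  (Sf1 (Sf) sets flow on bond)
β0 →J1  (C1: C, integral causality)
β1 →I1  (J1: bond 0 brought effort, rest push out)
β2 →R1  (0-jn J1 has e-setter on 0)
β4 →I2  (J1 effort already set via bond 0)

b0 stroke→J1
b1 stroke→I1
b2 stroke→R1
b3 stroke→Sf1
b4 stroke→I2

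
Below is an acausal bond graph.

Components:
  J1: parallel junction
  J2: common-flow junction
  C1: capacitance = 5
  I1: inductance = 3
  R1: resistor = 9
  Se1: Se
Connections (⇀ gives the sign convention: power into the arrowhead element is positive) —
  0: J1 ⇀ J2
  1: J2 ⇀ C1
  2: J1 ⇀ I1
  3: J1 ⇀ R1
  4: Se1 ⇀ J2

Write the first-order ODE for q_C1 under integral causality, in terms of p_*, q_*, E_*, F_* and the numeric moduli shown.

dq_C1/dt = E_Se1/9 - p_I1/3 - q_C1/45

β4 →J2  (Se1: effort source, stroke at far end)
β1 →J2  (prefer integral on C1)
β0 →J1  (closing 1-jn rule on J2)
β2 →I1  (0-jn J1 has e-setter on 0)
β3 →R1  (common-e at J1 fixed by 0)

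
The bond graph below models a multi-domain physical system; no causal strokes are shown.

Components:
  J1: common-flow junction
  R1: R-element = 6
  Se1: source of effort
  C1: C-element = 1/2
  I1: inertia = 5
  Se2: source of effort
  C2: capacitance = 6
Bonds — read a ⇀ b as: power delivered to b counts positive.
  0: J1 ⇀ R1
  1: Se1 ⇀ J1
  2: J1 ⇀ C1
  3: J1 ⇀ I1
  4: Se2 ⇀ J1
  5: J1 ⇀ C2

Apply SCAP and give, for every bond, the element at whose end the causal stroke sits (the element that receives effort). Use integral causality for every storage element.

#0 |J1
#1 |J1
#2 |J1
#3 |I1
#4 |J1
#5 |J1

β1 stroke→J1  (Se1: effort source, stroke at far end)
β4 stroke→J1  (Se2 fixes effort; stroke away)
β2 stroke→J1  (C1 integral (e out))
β3 stroke→I1  (prefer integral on I1)
β0 stroke→J1  (1-jn J1 has f-setter on 3)
β5 stroke→J1  (common-f at J1 fixed by 3)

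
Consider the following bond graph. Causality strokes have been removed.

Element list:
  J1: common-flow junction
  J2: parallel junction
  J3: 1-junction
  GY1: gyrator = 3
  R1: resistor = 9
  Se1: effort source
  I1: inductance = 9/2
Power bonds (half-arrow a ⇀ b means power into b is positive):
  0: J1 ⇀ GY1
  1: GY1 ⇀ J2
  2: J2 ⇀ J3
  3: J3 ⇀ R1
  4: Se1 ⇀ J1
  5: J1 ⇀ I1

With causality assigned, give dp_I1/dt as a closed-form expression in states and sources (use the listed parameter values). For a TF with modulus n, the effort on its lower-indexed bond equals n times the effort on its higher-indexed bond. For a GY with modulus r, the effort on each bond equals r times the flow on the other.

b4 |J1  (Se1 (Se) sets effort on bond)
b5 |I1  (I1 integral (f out))
b0 |J1  (J1 flow already set via bond 5)
b1 |J2  (GY1 both-in/both-out from 0)
b2 |J3  (J2 effort already set via bond 1)
b3 |R1  (J3: last free bond brings flow in)

dp_I1/dt = E_Se1 - 2*p_I1/9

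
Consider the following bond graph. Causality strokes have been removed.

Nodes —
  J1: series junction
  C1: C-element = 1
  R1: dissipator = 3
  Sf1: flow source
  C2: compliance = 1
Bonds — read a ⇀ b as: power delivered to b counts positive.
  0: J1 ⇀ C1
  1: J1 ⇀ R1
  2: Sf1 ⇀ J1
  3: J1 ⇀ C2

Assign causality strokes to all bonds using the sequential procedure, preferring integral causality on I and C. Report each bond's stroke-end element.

β0 stroke at J1
β1 stroke at J1
β2 stroke at Sf1
β3 stroke at J1

#2 stroke at Sf1  (Sf1 (Sf) sets flow on bond)
#0 stroke at J1  (common-f at J1 fixed by 2)
#1 stroke at J1  (J1: bond 2 brought flow, rest push out)
#3 stroke at J1  (J1 flow already set via bond 2)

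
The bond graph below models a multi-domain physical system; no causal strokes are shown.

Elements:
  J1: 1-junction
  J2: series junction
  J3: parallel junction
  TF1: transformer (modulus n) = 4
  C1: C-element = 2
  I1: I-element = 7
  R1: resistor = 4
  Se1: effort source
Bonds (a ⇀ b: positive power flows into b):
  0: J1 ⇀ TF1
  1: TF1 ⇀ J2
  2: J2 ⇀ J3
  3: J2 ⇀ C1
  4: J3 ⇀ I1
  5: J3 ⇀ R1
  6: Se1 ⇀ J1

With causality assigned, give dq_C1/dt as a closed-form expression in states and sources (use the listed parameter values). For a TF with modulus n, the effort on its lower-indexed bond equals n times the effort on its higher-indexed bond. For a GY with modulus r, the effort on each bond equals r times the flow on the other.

b6 stroke at J1  (Se1 fixes effort; stroke away)
b0 stroke at TF1  (J1 needs exactly one f-in)
b1 stroke at J2  (TF1 one-in-one-out from 0)
b3 stroke at J2  (prefer integral on C1)
b2 stroke at J3  (J2: last free bond brings flow in)
b4 stroke at I1  (common-e at J3 fixed by 2)
b5 stroke at R1  (J3 effort already set via bond 2)

dq_C1/dt = E_Se1/16 + p_I1/7 - q_C1/8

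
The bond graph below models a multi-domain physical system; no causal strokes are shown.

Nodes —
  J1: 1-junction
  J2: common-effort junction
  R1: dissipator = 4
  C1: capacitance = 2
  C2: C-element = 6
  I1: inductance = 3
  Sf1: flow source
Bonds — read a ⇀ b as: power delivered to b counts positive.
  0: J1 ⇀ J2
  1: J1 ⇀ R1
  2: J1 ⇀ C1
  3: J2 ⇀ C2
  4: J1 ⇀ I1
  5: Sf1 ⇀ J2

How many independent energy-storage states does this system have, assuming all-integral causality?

3  (C1, C2, I1 all integral)

b5 stroke→Sf1  (source Sf1 imposes f)
b2 stroke→J1  (C1: C, integral causality)
b3 stroke→J2  (C2 integral (e out))
b0 stroke→J1  (J2 effort already set via bond 3)
b4 stroke→I1  (I1: I, integral causality)
b1 stroke→J1  (J1: bond 4 brought flow, rest push out)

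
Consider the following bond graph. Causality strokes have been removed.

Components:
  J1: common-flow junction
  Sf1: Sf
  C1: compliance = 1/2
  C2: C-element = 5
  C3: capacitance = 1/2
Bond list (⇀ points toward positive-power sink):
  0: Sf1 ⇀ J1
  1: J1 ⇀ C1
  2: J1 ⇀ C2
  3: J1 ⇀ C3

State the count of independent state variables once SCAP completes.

#0 stroke→Sf1  (source Sf1 imposes f)
#1 stroke→J1  (common-f at J1 fixed by 0)
#2 stroke→J1  (common-f at J1 fixed by 0)
#3 stroke→J1  (1-jn J1 has f-setter on 0)

3  (C1, C2, C3 all integral)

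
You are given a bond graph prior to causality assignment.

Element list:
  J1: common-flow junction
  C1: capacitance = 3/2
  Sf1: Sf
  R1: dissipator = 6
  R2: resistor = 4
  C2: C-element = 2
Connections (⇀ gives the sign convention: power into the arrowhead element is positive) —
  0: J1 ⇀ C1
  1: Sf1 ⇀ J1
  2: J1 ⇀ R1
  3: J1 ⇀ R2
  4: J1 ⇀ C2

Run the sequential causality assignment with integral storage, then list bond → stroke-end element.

bond 0 stroke at J1
bond 1 stroke at Sf1
bond 2 stroke at J1
bond 3 stroke at J1
bond 4 stroke at J1

#1 |Sf1  (Sf1 (Sf) sets flow on bond)
#0 |J1  (J1 flow already set via bond 1)
#2 |J1  (common-f at J1 fixed by 1)
#3 |J1  (J1: bond 1 brought flow, rest push out)
#4 |J1  (common-f at J1 fixed by 1)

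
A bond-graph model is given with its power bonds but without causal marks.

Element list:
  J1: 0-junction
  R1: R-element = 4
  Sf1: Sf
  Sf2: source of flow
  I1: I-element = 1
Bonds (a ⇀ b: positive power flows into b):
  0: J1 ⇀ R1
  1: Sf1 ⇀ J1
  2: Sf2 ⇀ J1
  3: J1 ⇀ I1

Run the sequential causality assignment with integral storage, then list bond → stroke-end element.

β1 →Sf1  (Sf1 (Sf) sets flow on bond)
β2 →Sf2  (Sf2 fixes flow; stroke at Sf2)
β3 →I1  (prefer integral on I1)
β0 →J1  (only one effort-in slot at J1)

#0 stroke at J1
#1 stroke at Sf1
#2 stroke at Sf2
#3 stroke at I1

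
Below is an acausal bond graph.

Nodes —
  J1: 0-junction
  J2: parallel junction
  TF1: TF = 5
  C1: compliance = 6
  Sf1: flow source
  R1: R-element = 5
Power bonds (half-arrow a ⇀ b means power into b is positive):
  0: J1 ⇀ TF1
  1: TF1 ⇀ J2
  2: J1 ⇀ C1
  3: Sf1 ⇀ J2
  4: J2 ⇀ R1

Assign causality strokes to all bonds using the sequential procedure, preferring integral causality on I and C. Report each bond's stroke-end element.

bond 3 stroke at Sf1  (Sf1 (Sf) sets flow on bond)
bond 2 stroke at J1  (C1 integral (e out))
bond 0 stroke at TF1  (0-jn J1 has e-setter on 2)
bond 1 stroke at J2  (TF TF1: opposite of bond 0)
bond 4 stroke at R1  (J2: bond 1 brought effort, rest push out)

b0 stroke→TF1
b1 stroke→J2
b2 stroke→J1
b3 stroke→Sf1
b4 stroke→R1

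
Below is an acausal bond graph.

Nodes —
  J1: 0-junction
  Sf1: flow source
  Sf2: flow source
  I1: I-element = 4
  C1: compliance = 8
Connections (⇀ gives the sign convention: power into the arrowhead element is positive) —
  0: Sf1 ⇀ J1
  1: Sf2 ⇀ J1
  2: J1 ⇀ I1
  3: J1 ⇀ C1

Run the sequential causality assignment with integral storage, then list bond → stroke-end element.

bond 0 →Sf1  (Sf1 (Sf) sets flow on bond)
bond 1 →Sf2  (source Sf2 imposes f)
bond 2 →I1  (I1 outputs flow p/I1)
bond 3 →J1  (J1 needs exactly one e-in)

bond 0 →Sf1
bond 1 →Sf2
bond 2 →I1
bond 3 →J1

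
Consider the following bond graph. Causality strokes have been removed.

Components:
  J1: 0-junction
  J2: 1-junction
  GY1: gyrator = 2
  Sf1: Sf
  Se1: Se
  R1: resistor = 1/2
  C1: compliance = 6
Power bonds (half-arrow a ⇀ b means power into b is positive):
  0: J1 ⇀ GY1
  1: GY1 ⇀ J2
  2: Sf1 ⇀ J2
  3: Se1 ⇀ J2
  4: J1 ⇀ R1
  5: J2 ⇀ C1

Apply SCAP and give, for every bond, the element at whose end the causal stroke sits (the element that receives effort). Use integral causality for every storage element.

bond 2 |Sf1  (Sf1 fixes flow; stroke at Sf1)
bond 3 |J2  (Se1: effort source, stroke at far end)
bond 1 |J2  (J2 flow already set via bond 2)
bond 5 |J2  (1-jn J2 has f-setter on 2)
bond 0 |J1  (GY GY1: same side as bond 1)
bond 4 |R1  (J1: bond 0 brought effort, rest push out)

b0 →J1
b1 →J2
b2 →Sf1
b3 →J2
b4 →R1
b5 →J2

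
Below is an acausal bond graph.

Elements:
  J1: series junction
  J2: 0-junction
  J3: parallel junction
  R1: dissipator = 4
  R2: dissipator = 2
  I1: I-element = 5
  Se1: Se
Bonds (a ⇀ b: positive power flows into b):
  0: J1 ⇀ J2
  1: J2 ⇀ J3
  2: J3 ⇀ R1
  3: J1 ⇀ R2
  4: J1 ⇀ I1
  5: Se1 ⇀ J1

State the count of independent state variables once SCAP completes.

1  (I1 all integral)

bond 5 →J1  (source Se1 imposes e)
bond 4 →I1  (I1 outputs flow p/I1)
bond 0 →J1  (J1: bond 4 brought flow, rest push out)
bond 3 →J1  (1-jn J1 has f-setter on 4)
bond 1 →J2  (J2 needs exactly one e-in)
bond 2 →J3  (closing 0-jn rule on J3)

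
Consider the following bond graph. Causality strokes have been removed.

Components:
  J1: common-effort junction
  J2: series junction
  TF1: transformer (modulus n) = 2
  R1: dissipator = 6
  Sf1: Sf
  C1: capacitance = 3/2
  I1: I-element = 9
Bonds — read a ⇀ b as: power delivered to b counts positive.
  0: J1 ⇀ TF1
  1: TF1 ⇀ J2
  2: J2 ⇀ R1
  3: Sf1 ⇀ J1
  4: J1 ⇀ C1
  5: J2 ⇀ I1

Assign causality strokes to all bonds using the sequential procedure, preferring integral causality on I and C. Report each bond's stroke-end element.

b0 →TF1
b1 →J2
b2 →J2
b3 →Sf1
b4 →J1
b5 →I1

b3 stroke at Sf1  (Sf1 fixes flow; stroke at Sf1)
b4 stroke at J1  (prefer integral on C1)
b0 stroke at TF1  (J1 effort already set via bond 4)
b1 stroke at J2  (TF TF1: opposite of bond 0)
b5 stroke at I1  (I1 outputs flow p/I1)
b2 stroke at J2  (J2 flow already set via bond 5)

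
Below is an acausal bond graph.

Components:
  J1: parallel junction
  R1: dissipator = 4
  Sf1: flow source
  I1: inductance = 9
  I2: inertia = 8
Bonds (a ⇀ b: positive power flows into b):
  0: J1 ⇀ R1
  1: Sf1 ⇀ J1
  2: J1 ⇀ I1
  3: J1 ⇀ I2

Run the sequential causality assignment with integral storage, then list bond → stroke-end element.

b1 →Sf1  (Sf1: flow source, stroke at near end)
b2 →I1  (I1: I, integral causality)
b3 →I2  (I2: I, integral causality)
b0 →J1  (J1: last free bond brings effort in)

bond 0 stroke at J1
bond 1 stroke at Sf1
bond 2 stroke at I1
bond 3 stroke at I2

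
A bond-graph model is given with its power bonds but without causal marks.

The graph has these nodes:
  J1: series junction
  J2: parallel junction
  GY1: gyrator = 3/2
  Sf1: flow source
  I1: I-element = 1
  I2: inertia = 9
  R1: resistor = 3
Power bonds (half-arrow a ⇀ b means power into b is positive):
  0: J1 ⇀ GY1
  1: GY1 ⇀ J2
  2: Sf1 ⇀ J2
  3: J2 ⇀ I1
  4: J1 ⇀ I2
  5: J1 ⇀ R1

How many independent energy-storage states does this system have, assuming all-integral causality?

b2 →Sf1  (Sf1: flow source, stroke at near end)
b3 →I1  (I1: I, integral causality)
b1 →J2  (only one effort-in slot at J2)
b0 →J1  (GY1 both-in/both-out from 1)
b4 →I2  (I2: I, integral causality)
b5 →J1  (J1: bond 4 brought flow, rest push out)

2  (I1, I2 all integral)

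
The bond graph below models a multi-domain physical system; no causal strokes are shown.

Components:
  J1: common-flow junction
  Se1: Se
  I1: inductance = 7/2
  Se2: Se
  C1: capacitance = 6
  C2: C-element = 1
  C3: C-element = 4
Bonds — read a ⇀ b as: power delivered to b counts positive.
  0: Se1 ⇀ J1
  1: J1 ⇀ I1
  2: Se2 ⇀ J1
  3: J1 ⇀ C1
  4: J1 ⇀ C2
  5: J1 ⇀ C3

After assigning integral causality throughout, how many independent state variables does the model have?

b0 →J1  (Se1: effort source, stroke at far end)
b2 →J1  (Se2 fixes effort; stroke away)
b1 →I1  (I1: I, integral causality)
b3 →J1  (1-jn J1 has f-setter on 1)
b4 →J1  (1-jn J1 has f-setter on 1)
b5 →J1  (1-jn J1 has f-setter on 1)

4  (C1, C2, C3, I1 all integral)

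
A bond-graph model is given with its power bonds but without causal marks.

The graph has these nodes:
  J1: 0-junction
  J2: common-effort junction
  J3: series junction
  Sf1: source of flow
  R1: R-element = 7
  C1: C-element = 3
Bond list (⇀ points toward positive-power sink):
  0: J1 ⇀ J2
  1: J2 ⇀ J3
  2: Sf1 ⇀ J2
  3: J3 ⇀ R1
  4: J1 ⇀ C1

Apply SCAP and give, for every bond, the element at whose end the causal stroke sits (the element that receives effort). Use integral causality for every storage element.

#2 |Sf1  (Sf1: flow source, stroke at near end)
#4 |J1  (C1 outputs effort q/C1)
#0 |J2  (common-e at J1 fixed by 4)
#1 |J3  (common-e at J2 fixed by 0)
#3 |R1  (closing 1-jn rule on J3)

#0 →J2
#1 →J3
#2 →Sf1
#3 →R1
#4 →J1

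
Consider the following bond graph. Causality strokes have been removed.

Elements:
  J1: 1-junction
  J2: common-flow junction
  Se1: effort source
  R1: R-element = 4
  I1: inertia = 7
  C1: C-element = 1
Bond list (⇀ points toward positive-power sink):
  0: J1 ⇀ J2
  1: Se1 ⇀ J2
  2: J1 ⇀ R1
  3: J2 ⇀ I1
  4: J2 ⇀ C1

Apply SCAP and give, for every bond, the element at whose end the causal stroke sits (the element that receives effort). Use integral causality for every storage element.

β1 stroke→J2  (Se1: effort source, stroke at far end)
β3 stroke→I1  (prefer integral on I1)
β0 stroke→J2  (1-jn J2 has f-setter on 3)
β4 stroke→J2  (J2 flow already set via bond 3)
β2 stroke→J1  (J1: bond 0 brought flow, rest push out)

bond 0 stroke at J2
bond 1 stroke at J2
bond 2 stroke at J1
bond 3 stroke at I1
bond 4 stroke at J2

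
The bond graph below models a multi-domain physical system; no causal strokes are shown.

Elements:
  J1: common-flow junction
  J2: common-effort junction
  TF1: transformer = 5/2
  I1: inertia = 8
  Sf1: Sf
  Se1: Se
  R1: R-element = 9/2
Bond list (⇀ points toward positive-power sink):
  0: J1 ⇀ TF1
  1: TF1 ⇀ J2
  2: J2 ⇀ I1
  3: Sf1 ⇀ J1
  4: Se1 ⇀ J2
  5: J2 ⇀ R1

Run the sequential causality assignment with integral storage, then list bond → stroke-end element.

bond 0 →J1
bond 1 →TF1
bond 2 →I1
bond 3 →Sf1
bond 4 →J2
bond 5 →R1

#3 stroke at Sf1  (Sf1: flow source, stroke at near end)
#4 stroke at J2  (Se1: effort source, stroke at far end)
#0 stroke at J1  (common-f at J1 fixed by 3)
#1 stroke at TF1  (J2: bond 4 brought effort, rest push out)
#2 stroke at I1  (J2: bond 4 brought effort, rest push out)
#5 stroke at R1  (0-jn J2 has e-setter on 4)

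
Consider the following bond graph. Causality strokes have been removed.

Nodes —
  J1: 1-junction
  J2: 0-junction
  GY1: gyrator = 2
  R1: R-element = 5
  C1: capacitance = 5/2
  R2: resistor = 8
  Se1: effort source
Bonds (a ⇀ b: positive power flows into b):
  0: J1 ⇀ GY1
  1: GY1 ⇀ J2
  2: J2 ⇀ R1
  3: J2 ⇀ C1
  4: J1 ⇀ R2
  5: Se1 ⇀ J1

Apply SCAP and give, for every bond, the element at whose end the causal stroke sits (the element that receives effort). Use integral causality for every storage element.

#5 |J1  (Se1 fixes effort; stroke away)
#3 |J2  (prefer integral on C1)
#1 |GY1  (J2: bond 3 brought effort, rest push out)
#2 |R1  (common-e at J2 fixed by 3)
#0 |GY1  (GY1: gyrator matches bond 1)
#4 |J1  (J1: bond 0 brought flow, rest push out)

bond 0 stroke→GY1
bond 1 stroke→GY1
bond 2 stroke→R1
bond 3 stroke→J2
bond 4 stroke→J1
bond 5 stroke→J1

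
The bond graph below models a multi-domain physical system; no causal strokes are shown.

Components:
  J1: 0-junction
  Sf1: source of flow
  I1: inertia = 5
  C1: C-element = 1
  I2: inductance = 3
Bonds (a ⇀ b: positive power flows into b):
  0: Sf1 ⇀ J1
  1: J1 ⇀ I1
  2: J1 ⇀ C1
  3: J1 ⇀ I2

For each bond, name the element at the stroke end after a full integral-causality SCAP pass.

#0 |Sf1
#1 |I1
#2 |J1
#3 |I2

#0 stroke at Sf1  (source Sf1 imposes f)
#1 stroke at I1  (prefer integral on I1)
#2 stroke at J1  (prefer integral on C1)
#3 stroke at I2  (J1: bond 2 brought effort, rest push out)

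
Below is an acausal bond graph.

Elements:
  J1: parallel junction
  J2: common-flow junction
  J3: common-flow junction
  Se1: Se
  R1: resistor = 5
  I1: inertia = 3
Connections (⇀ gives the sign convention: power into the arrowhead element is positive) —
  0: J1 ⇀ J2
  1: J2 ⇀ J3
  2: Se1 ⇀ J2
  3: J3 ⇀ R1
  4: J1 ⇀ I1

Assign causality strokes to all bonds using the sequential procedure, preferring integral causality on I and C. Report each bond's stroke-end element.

bond 0 |J1
bond 1 |J2
bond 2 |J2
bond 3 |J3
bond 4 |I1

#2 →J2  (source Se1 imposes e)
#4 →I1  (prefer integral on I1)
#0 →J1  (J1: last free bond brings effort in)
#1 →J2  (J2: bond 0 brought flow, rest push out)
#3 →J3  (J3: bond 1 brought flow, rest push out)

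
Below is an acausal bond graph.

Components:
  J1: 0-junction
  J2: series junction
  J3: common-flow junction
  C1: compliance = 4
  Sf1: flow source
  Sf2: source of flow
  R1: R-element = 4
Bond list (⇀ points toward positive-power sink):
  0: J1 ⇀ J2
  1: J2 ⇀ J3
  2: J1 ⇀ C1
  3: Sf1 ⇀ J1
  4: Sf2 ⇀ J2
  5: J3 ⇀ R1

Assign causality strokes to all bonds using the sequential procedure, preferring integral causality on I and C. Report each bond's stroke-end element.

#3 stroke→Sf1  (source Sf1 imposes f)
#4 stroke→Sf2  (Sf2: flow source, stroke at near end)
#0 stroke→J2  (1-jn J2 has f-setter on 4)
#1 stroke→J2  (J2: bond 4 brought flow, rest push out)
#5 stroke→J3  (J3 flow already set via bond 1)
#2 stroke→J1  (only one effort-in slot at J1)

β0 stroke at J2
β1 stroke at J2
β2 stroke at J1
β3 stroke at Sf1
β4 stroke at Sf2
β5 stroke at J3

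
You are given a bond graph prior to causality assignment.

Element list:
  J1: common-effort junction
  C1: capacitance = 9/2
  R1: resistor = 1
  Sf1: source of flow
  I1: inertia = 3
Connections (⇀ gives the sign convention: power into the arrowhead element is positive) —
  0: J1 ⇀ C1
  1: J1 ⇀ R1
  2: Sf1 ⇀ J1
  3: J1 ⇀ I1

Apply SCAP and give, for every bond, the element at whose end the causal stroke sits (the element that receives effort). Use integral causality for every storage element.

β0 →J1
β1 →R1
β2 →Sf1
β3 →I1

b2 stroke at Sf1  (Sf1: flow source, stroke at near end)
b0 stroke at J1  (prefer integral on C1)
b1 stroke at R1  (common-e at J1 fixed by 0)
b3 stroke at I1  (0-jn J1 has e-setter on 0)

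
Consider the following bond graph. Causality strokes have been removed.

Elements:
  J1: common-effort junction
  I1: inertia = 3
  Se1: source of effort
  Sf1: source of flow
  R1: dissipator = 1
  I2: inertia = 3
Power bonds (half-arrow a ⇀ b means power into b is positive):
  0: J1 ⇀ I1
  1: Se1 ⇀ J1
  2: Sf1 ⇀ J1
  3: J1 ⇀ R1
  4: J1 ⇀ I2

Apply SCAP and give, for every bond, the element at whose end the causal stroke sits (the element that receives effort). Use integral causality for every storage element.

#0 →I1
#1 →J1
#2 →Sf1
#3 →R1
#4 →I2

bond 1 |J1  (Se1: effort source, stroke at far end)
bond 2 |Sf1  (source Sf1 imposes f)
bond 0 |I1  (common-e at J1 fixed by 1)
bond 3 |R1  (0-jn J1 has e-setter on 1)
bond 4 |I2  (common-e at J1 fixed by 1)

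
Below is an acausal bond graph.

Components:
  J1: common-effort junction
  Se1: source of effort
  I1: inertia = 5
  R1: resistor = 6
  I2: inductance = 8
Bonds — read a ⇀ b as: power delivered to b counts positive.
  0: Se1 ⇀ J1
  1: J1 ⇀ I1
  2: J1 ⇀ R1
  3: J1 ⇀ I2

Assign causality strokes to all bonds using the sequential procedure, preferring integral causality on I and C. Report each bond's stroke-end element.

b0 stroke→J1  (Se1 (Se) sets effort on bond)
b1 stroke→I1  (J1 effort already set via bond 0)
b2 stroke→R1  (0-jn J1 has e-setter on 0)
b3 stroke→I2  (J1 effort already set via bond 0)

#0 stroke→J1
#1 stroke→I1
#2 stroke→R1
#3 stroke→I2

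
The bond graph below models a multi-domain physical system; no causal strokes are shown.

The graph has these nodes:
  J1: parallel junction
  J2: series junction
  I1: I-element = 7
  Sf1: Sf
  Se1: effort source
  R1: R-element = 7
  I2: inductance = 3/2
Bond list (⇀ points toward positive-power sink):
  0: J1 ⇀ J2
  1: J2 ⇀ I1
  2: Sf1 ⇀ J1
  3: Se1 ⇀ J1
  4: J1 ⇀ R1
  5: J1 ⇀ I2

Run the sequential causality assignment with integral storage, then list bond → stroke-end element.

b2 →Sf1  (Sf1 (Sf) sets flow on bond)
b3 →J1  (source Se1 imposes e)
b0 →J2  (J1 effort already set via bond 3)
b4 →R1  (J1: bond 3 brought effort, rest push out)
b5 →I2  (0-jn J1 has e-setter on 3)
b1 →I1  (J2 needs exactly one f-in)

bond 0 →J2
bond 1 →I1
bond 2 →Sf1
bond 3 →J1
bond 4 →R1
bond 5 →I2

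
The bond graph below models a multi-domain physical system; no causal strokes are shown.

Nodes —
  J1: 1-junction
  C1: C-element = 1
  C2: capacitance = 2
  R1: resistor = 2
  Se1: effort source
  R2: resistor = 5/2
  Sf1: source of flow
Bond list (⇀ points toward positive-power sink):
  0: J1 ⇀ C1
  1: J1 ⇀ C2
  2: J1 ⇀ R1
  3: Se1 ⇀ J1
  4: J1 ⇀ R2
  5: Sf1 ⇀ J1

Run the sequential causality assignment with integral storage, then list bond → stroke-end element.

β3 →J1  (Se1 fixes effort; stroke away)
β5 →Sf1  (source Sf1 imposes f)
β0 →J1  (1-jn J1 has f-setter on 5)
β1 →J1  (J1 flow already set via bond 5)
β2 →J1  (common-f at J1 fixed by 5)
β4 →J1  (1-jn J1 has f-setter on 5)

bond 0 →J1
bond 1 →J1
bond 2 →J1
bond 3 →J1
bond 4 →J1
bond 5 →Sf1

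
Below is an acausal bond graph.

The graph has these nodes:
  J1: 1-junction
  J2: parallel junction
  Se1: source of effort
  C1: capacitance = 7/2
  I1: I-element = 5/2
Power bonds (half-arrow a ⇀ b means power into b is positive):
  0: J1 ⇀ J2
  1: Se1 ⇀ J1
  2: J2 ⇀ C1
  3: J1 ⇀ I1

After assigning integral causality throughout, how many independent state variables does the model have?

bond 1 stroke at J1  (Se1: effort source, stroke at far end)
bond 2 stroke at J2  (C1 outputs effort q/C1)
bond 0 stroke at J1  (0-jn J2 has e-setter on 2)
bond 3 stroke at I1  (closing 1-jn rule on J1)

2  (C1, I1 all integral)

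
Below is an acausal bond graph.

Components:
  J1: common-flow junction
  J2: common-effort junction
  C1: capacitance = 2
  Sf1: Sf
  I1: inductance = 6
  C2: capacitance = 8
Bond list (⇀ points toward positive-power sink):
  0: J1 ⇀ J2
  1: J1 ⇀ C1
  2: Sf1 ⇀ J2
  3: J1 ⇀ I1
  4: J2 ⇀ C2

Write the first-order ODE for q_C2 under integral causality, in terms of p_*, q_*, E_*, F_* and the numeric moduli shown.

b2 stroke at Sf1  (Sf1 (Sf) sets flow on bond)
b1 stroke at J1  (C1 integral (e out))
b3 stroke at I1  (prefer integral on I1)
b0 stroke at J1  (J1 flow already set via bond 3)
b4 stroke at J2  (closing 0-jn rule on J2)

dq_C2/dt = F_Sf1 + p_I1/6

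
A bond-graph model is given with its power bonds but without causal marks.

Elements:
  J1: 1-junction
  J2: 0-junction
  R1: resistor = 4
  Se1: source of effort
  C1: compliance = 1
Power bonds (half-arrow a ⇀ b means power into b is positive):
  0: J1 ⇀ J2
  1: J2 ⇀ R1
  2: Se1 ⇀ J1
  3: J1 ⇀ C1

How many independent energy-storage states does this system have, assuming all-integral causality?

b2 stroke at J1  (Se1: effort source, stroke at far end)
b3 stroke at J1  (C1: C, integral causality)
b0 stroke at J2  (only one flow-in slot at J1)
b1 stroke at R1  (common-e at J2 fixed by 0)

1  (C1 all integral)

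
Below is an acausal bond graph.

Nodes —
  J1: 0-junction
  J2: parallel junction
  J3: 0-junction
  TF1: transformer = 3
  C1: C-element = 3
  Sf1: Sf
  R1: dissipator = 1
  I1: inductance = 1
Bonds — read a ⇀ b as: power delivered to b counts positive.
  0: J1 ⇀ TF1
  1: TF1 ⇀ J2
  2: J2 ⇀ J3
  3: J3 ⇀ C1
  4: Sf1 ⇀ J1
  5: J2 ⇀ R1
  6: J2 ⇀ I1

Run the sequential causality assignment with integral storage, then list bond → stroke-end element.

b0 stroke at J1
b1 stroke at TF1
b2 stroke at J2
b3 stroke at J3
b4 stroke at Sf1
b5 stroke at R1
b6 stroke at I1

#4 stroke→Sf1  (source Sf1 imposes f)
#0 stroke→J1  (J1: last free bond brings effort in)
#1 stroke→TF1  (through TF1, causality passes straight; one stroke at TF1)
#3 stroke→J3  (C1 integral (e out))
#2 stroke→J2  (J3 effort already set via bond 3)
#5 stroke→R1  (J2: bond 2 brought effort, rest push out)
#6 stroke→I1  (common-e at J2 fixed by 2)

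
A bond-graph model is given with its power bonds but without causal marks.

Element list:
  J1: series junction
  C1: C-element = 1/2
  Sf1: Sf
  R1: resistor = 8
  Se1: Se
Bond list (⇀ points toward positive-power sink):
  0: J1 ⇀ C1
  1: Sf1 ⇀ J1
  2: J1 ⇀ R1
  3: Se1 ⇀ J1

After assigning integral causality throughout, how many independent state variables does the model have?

1  (C1 all integral)

β1 |Sf1  (source Sf1 imposes f)
β3 |J1  (Se1 (Se) sets effort on bond)
β0 |J1  (common-f at J1 fixed by 1)
β2 |J1  (J1: bond 1 brought flow, rest push out)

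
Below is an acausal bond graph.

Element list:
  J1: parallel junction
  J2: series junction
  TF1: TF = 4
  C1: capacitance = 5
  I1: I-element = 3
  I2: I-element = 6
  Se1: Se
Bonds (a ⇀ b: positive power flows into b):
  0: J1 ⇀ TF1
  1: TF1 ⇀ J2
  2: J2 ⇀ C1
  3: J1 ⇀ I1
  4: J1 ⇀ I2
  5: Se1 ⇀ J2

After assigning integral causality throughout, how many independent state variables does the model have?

3  (C1, I1, I2 all integral)

bond 5 stroke at J2  (Se1: effort source, stroke at far end)
bond 2 stroke at J2  (prefer integral on C1)
bond 1 stroke at TF1  (J2: last free bond brings flow in)
bond 0 stroke at J1  (TF1: transformer flips bond 1)
bond 3 stroke at I1  (J1 effort already set via bond 0)
bond 4 stroke at I2  (J1 effort already set via bond 0)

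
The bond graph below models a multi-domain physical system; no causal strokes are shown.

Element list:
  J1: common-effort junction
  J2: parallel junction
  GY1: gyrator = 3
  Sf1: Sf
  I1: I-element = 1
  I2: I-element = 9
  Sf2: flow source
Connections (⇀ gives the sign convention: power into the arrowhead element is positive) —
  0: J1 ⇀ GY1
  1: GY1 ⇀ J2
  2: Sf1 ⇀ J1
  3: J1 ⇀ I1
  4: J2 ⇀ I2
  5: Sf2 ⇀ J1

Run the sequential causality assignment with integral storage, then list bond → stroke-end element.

b0 stroke→J1
b1 stroke→J2
b2 stroke→Sf1
b3 stroke→I1
b4 stroke→I2
b5 stroke→Sf2

b2 stroke at Sf1  (source Sf1 imposes f)
b5 stroke at Sf2  (Sf2: flow source, stroke at near end)
b3 stroke at I1  (I1: I, integral causality)
b0 stroke at J1  (only one effort-in slot at J1)
b1 stroke at J2  (GY1 both-in/both-out from 0)
b4 stroke at I2  (0-jn J2 has e-setter on 1)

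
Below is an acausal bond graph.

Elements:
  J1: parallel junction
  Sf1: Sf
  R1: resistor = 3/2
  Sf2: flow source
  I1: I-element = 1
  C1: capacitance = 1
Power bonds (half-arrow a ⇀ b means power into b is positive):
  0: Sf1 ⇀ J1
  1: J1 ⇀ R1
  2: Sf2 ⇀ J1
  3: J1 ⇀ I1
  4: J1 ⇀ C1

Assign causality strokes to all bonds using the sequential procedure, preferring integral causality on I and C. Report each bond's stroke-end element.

b0 →Sf1
b1 →R1
b2 →Sf2
b3 →I1
b4 →J1

β0 |Sf1  (Sf1 fixes flow; stroke at Sf1)
β2 |Sf2  (Sf2: flow source, stroke at near end)
β3 |I1  (I1: I, integral causality)
β4 |J1  (C1: C, integral causality)
β1 |R1  (J1: bond 4 brought effort, rest push out)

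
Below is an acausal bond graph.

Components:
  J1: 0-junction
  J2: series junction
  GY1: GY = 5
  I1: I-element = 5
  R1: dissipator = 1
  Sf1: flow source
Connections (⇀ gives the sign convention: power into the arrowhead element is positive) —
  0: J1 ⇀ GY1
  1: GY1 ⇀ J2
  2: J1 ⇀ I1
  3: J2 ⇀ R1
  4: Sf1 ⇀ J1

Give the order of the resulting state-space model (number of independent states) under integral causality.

#4 |Sf1  (Sf1 (Sf) sets flow on bond)
#2 |I1  (I1 outputs flow p/I1)
#0 |J1  (J1 needs exactly one e-in)
#1 |J2  (through GY1, causality inverts; strokes same side of GY1)
#3 |R1  (J2 needs exactly one f-in)

1  (I1 all integral)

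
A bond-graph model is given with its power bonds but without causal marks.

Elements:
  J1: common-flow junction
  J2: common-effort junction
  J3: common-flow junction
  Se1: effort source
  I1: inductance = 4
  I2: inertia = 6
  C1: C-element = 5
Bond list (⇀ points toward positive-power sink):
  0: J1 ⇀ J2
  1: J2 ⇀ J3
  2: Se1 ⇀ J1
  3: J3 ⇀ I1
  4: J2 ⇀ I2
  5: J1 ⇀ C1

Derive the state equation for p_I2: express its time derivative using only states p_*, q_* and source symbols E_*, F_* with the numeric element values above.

dp_I2/dt = E_Se1 - q_C1/5

bond 2 |J1  (Se1: effort source, stroke at far end)
bond 3 |I1  (I1 outputs flow p/I1)
bond 1 |J3  (J3 flow already set via bond 3)
bond 4 |I2  (I2 integral (f out))
bond 0 |J2  (closing 0-jn rule on J2)
bond 5 |J1  (1-jn J1 has f-setter on 0)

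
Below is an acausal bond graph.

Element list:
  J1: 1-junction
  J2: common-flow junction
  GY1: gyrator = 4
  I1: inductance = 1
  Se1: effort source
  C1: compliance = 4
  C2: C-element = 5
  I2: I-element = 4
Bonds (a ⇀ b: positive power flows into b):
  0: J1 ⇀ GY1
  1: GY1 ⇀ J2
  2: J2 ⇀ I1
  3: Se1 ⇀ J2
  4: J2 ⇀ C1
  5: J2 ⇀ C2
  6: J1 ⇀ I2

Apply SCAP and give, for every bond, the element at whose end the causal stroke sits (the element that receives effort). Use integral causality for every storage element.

#0 stroke→J1
#1 stroke→J2
#2 stroke→I1
#3 stroke→J2
#4 stroke→J2
#5 stroke→J2
#6 stroke→I2

β3 stroke at J2  (Se1 fixes effort; stroke away)
β2 stroke at I1  (I1 outputs flow p/I1)
β1 stroke at J2  (common-f at J2 fixed by 2)
β4 stroke at J2  (J2 flow already set via bond 2)
β5 stroke at J2  (1-jn J2 has f-setter on 2)
β0 stroke at J1  (GY1: gyrator matches bond 1)
β6 stroke at I2  (J1 needs exactly one f-in)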